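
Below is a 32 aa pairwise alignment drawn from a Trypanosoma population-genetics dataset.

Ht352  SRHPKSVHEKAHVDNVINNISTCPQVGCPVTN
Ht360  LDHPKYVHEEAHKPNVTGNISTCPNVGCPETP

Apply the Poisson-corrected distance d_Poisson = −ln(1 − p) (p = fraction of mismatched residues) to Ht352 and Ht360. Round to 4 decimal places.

0.4212

Mismatches occur at site 1 (S→L), site 2 (R→D), site 6 (S→Y), site 10 (K→E), site 13 (V→K), site 14 (D→P), site 17 (I→T), site 18 (N→G), site 25 (Q→N), site 30 (V→E), site 32 (N→P).
p = 11/32 = 0.343750.
d = −ln(1 − 0.343750) = −ln(0.656250) = 0.4212.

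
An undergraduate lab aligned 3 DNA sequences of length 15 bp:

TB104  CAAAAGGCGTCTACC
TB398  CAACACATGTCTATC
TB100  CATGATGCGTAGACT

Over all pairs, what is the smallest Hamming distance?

Pairwise Hamming distances:
  TB104 vs TB398: 5
  TB104 vs TB100: 6
  TB398 vs TB100: 9
The smallest is 5, between TB104 and TB398.

5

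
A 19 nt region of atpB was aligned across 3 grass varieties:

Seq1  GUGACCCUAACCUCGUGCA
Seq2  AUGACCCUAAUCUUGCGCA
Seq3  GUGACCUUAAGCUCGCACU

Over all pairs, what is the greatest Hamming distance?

6

Pairwise Hamming distances:
  Seq1 vs Seq2: 4
  Seq1 vs Seq3: 5
  Seq2 vs Seq3: 6
The largest is 6, between Seq2 and Seq3.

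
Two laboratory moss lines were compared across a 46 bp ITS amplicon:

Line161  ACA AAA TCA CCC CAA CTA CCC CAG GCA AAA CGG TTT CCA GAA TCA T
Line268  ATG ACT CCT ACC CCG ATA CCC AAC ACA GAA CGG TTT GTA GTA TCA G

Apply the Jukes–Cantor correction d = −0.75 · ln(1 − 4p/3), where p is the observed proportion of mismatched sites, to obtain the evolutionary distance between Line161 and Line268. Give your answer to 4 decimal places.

0.5532

Differing sites — 2:C/T; 3:A/G; 5:A/C; 6:A/T; 7:T/C; 9:A/T; 10:C/A; 14:A/C; 15:A/G; 16:C/A; 22:C/A; 24:G/C; 25:G/A; 28:A/G; 37:C/G; 38:C/T; 41:A/T; 46:T/G.
p = 18/46 = 0.391304.
d = −0.75 · ln(1 − (4/3)·0.391304) = −0.75 · ln(0.478261) = −0.75 · (-0.737599) = 0.5532.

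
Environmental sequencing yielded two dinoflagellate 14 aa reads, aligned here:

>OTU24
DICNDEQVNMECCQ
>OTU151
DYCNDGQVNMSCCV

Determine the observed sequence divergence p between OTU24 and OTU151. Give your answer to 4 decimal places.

Differing sites — 2:I/Y; 6:E/G; 11:E/S; 14:Q/V.
There are 4 differences over 14 sites, so p = 4/14 = 0.2857.

0.2857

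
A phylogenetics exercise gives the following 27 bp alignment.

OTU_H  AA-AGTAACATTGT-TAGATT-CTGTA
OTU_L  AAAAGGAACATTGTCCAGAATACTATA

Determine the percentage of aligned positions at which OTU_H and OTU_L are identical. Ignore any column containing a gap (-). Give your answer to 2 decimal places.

Excluding the 3 gap columns leaves 24 comparable sites.
Mismatches occur at site 6 (T↔G), site 16 (T↔C), site 20 (T↔A), site 25 (G↔A).
20 of the 24 comparable sites match, so the percent identity is 20/24 × 100 = 83.33%.

83.33%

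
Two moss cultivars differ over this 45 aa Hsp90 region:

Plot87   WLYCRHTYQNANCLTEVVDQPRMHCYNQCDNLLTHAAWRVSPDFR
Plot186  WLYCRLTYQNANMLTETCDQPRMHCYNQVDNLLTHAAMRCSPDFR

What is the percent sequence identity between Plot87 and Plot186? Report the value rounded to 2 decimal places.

84.44%

The sequences differ at positions 6 (H/L), 13 (C/M), 17 (V/T), 18 (V/C), 29 (C/V), 38 (W/M), 40 (V/C).
38 of the 45 sites match, so the percent identity is 38/45 × 100 = 84.44%.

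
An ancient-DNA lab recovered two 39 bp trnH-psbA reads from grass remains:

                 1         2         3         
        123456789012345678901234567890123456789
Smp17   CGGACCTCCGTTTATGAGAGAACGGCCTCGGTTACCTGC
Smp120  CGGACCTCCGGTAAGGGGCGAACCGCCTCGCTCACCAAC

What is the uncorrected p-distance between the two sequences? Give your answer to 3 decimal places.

0.256

Mismatches occur at site 11 (T→G), site 13 (T→A), site 15 (T→G), site 17 (A→G), site 19 (A→C), site 24 (G→C), site 31 (G→C), site 33 (T→C), site 37 (T→A), site 38 (G→A).
There are 10 differences over 39 sites, so p = 10/39 = 0.256.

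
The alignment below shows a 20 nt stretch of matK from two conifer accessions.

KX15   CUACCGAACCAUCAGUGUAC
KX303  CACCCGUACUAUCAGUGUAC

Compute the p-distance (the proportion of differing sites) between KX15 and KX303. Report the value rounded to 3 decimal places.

Mismatches occur at site 2 (U/A), site 3 (A/C), site 7 (A/U), site 10 (C/U).
There are 4 differences over 20 sites, so p = 4/20 = 0.200.

0.200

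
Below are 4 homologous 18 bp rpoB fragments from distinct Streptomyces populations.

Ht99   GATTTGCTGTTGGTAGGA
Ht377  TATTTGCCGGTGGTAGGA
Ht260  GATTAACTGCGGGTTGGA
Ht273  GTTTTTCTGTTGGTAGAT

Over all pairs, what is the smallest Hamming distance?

Pairwise Hamming distances:
  Ht99 vs Ht377: 3
  Ht99 vs Ht260: 5
  Ht99 vs Ht273: 4
  Ht377 vs Ht260: 7
  Ht377 vs Ht273: 7
  Ht260 vs Ht273: 8
The smallest is 3, between Ht99 and Ht377.

3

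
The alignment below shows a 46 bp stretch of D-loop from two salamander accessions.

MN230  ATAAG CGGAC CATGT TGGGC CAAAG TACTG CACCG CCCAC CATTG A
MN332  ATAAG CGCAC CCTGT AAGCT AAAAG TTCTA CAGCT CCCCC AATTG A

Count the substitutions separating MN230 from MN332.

13

Differing sites — 8:G/C; 12:A/C; 16:T/A; 17:G/A; 19:G/C; 20:C/T; 21:C/A; 27:A/T; 30:G/A; 33:C/G; 35:G/T; 39:A/C; 41:C/A.
That gives 13 mismatches out of 46 aligned sites, so the Hamming distance is 13.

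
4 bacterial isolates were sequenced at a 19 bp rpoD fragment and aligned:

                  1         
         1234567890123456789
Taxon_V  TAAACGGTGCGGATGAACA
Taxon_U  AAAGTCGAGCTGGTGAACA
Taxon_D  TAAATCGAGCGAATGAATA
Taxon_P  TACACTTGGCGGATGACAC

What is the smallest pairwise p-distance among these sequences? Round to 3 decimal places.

Pairwise Hamming distances:
  Taxon_V vs Taxon_U: 7
  Taxon_V vs Taxon_D: 5
  Taxon_V vs Taxon_P: 7
  Taxon_U vs Taxon_D: 6
  Taxon_U vs Taxon_P: 12
  Taxon_D vs Taxon_P: 9
The smallest is 5 mismatches, between Taxon_V and Taxon_D; p = 5/19 = 0.263.

0.263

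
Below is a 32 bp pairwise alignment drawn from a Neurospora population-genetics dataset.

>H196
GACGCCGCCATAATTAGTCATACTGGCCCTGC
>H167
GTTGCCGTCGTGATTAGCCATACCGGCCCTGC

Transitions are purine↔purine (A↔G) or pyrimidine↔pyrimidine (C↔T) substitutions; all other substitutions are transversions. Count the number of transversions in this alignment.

1

The sequences differ at positions 2 (A/T, transversion), 3 (C/T, transition), 8 (C/T, transition), 10 (A/G, transition), 12 (A/G, transition), 18 (T/C, transition), 24 (T/C, transition).
Of the 7 differences, 6 transitions and 1 transversion, so the answer is 1.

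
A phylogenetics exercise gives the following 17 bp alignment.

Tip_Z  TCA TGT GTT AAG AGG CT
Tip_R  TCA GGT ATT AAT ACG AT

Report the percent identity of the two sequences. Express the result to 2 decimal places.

70.59%

Differing sites — 4:T/G; 7:G/A; 12:G/T; 14:G/C; 16:C/A.
12 of the 17 sites match, so the percent identity is 12/17 × 100 = 70.59%.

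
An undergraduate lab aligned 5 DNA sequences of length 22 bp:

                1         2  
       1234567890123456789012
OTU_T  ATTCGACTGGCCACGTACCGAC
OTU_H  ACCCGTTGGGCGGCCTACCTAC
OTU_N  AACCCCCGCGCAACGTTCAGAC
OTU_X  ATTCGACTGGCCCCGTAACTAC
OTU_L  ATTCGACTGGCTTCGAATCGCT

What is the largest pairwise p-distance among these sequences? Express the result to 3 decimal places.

Pairwise Hamming distances:
  OTU_T vs OTU_H: 9
  OTU_T vs OTU_N: 9
  OTU_T vs OTU_X: 3
  OTU_T vs OTU_L: 6
  OTU_H vs OTU_N: 11
  OTU_H vs OTU_X: 9
  OTU_H vs OTU_L: 13
  OTU_N vs OTU_X: 12
  OTU_N vs OTU_L: 14
  OTU_X vs OTU_L: 7
The largest is 14 mismatches, between OTU_N and OTU_L; p = 14/22 = 0.636.

0.636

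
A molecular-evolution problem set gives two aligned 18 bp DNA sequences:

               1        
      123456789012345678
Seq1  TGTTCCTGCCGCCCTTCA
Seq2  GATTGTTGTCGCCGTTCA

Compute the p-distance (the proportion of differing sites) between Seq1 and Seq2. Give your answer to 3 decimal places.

0.333

Mismatches occur at site 1 (T/G), site 2 (G/A), site 5 (C/G), site 6 (C/T), site 9 (C/T), site 14 (C/G).
There are 6 differences over 18 sites, so p = 6/18 = 0.333.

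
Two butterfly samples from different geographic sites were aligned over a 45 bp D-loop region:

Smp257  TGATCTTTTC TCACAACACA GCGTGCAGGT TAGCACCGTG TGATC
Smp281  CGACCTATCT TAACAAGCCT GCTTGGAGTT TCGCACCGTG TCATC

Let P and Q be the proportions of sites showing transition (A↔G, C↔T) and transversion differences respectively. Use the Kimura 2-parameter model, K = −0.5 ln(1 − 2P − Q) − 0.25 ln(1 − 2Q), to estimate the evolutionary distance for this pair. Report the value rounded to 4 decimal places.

Differing sites — 1:T/C (Ti); 4:T/C (Ti); 7:T/A (Tv); 9:T/C (Ti); 10:C/T (Ti); 12:C/A (Tv); 17:C/G (Tv); 18:A/C (Tv); 20:A/T (Tv); 23:G/T (Tv); 26:C/G (Tv); 29:G/T (Tv); 32:A/C (Tv); 42:G/C (Tv).
Of the 14 differences, 4 transitions and 10 transversions over 45 sites: P = 4/45 = 0.088889, Q = 10/45 = 0.222222.
d = −0.5·ln(0.600000) − 0.25·ln(0.555556) = −0.5·(-0.510826) − 0.25·(-0.587786) = 0.4024.

0.4024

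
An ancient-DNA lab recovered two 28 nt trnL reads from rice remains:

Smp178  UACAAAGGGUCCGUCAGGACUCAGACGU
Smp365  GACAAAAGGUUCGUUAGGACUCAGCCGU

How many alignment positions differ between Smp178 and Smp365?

Mismatches occur at site 1 (U/G), site 7 (G/A), site 11 (C/U), site 15 (C/U), site 25 (A/C).
That gives 5 mismatches out of 28 aligned sites, so the Hamming distance is 5.

5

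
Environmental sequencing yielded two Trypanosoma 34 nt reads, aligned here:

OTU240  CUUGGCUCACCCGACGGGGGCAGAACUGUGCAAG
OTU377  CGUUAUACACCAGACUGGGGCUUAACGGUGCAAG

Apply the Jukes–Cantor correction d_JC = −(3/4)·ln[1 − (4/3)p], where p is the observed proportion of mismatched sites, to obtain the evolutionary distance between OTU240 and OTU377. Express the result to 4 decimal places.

0.3734

Mismatches occur at site 2 (U↔G), site 4 (G↔U), site 5 (G↔A), site 6 (C↔U), site 7 (U↔A), site 12 (C↔A), site 16 (G↔U), site 22 (A↔U), site 23 (G↔U), site 27 (U↔G).
p = 10/34 = 0.294118.
d = −0.75 · ln(1 − (4/3)·0.294118) = −0.75 · ln(0.607843) = −0.75 · (-0.497839) = 0.3734.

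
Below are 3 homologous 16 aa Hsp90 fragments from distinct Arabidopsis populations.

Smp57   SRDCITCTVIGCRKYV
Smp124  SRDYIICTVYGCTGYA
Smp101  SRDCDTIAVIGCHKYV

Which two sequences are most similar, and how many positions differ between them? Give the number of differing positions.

Pairwise Hamming distances:
  Smp57 vs Smp124: 6
  Smp57 vs Smp101: 4
  Smp124 vs Smp101: 9
The smallest is 4, between Smp57 and Smp101.

4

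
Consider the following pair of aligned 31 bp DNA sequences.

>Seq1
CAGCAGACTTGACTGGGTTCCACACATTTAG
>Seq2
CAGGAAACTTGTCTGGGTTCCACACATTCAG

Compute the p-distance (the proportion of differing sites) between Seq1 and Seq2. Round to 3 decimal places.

0.129

The sequences differ at positions 4 (C/G), 6 (G/A), 12 (A/T), 29 (T/C).
There are 4 differences over 31 sites, so p = 4/31 = 0.129.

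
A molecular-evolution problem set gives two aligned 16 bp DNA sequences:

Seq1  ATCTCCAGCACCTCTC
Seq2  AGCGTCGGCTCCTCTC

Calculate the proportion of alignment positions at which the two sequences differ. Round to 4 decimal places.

Mismatches occur at site 2 (T↔G), site 4 (T↔G), site 5 (C↔T), site 7 (A↔G), site 10 (A↔T).
There are 5 differences over 16 sites, so p = 5/16 = 0.3125.

0.3125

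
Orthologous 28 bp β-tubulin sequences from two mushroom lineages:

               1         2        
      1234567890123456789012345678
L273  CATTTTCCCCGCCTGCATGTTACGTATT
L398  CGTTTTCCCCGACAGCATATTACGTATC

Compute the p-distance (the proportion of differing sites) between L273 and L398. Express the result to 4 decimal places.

The sequences differ at positions 2 (A/G), 12 (C/A), 14 (T/A), 19 (G/A), 28 (T/C).
There are 5 differences over 28 sites, so p = 5/28 = 0.1786.

0.1786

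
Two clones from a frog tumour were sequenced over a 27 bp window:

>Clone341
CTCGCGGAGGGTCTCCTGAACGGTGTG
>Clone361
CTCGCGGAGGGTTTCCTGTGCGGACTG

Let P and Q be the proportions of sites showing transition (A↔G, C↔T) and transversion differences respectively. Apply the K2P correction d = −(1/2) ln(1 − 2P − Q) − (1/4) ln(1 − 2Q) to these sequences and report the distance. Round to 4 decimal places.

0.2129

The sequences differ at positions 13 (C/T, transition), 19 (A/T, transversion), 20 (A/G, transition), 24 (T/A, transversion), 25 (G/C, transversion).
Of the 5 differences, 2 transitions and 3 transversions over 27 sites: P = 2/27 = 0.074074, Q = 3/27 = 0.111111.
d = −0.5·ln(0.740741) − 0.25·ln(0.777778) = −0.5·(-0.300104) − 0.25·(-0.251314) = 0.2129.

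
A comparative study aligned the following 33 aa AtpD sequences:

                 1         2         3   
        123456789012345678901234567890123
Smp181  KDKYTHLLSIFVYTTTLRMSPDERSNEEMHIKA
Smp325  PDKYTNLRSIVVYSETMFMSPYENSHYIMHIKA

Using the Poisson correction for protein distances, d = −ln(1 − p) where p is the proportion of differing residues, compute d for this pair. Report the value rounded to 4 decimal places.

Mismatches occur at site 1 (K↔P), site 6 (H↔N), site 8 (L↔R), site 11 (F↔V), site 14 (T↔S), site 15 (T↔E), site 17 (L↔M), site 18 (R↔F), site 22 (D↔Y), site 24 (R↔N), site 26 (N↔H), site 27 (E↔Y), site 28 (E↔I).
p = 13/33 = 0.393939.
d = −ln(1 − 0.393939) = −ln(0.606061) = 0.5008.

0.5008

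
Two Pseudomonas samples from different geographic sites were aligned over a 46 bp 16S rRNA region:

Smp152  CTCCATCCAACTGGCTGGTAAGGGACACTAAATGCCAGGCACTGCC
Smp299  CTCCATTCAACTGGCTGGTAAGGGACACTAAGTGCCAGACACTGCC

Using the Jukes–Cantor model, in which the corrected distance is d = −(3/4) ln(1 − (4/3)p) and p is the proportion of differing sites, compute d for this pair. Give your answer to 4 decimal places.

Mismatches occur at site 7 (C/T), site 32 (A/G), site 39 (G/A).
p = 3/46 = 0.065217.
d = −0.75 · ln(1 − (4/3)·0.065217) = −0.75 · ln(0.913044) = −0.75 · (-0.090971) = 0.0682.

0.0682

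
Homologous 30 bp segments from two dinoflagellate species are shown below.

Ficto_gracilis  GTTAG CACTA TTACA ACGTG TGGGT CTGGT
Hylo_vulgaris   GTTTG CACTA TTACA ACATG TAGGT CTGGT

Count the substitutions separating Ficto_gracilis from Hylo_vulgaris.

3

Differing sites — 4:A/T; 18:G/A; 22:G/A.
That gives 3 mismatches out of 30 aligned sites, so the Hamming distance is 3.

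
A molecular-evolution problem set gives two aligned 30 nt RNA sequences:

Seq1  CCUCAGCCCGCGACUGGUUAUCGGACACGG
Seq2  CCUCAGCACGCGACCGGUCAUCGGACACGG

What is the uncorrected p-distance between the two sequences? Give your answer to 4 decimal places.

Differing sites — 8:C/A; 15:U/C; 19:U/C.
There are 3 differences over 30 sites, so p = 3/30 = 0.1000.

0.1000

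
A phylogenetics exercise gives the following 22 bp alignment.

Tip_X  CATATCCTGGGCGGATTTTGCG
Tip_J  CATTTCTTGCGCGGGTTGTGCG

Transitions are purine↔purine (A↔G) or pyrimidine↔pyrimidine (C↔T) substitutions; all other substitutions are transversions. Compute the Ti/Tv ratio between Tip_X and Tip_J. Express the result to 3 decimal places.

0.667

The sequences differ at positions 4 (A/T, transversion), 7 (C/T, transition), 10 (G/C, transversion), 15 (A/G, transition), 18 (T/G, transversion).
Of the 5 differences, 2 transitions and 3 transversions, so Ti/Tv = 2/3 = 0.667.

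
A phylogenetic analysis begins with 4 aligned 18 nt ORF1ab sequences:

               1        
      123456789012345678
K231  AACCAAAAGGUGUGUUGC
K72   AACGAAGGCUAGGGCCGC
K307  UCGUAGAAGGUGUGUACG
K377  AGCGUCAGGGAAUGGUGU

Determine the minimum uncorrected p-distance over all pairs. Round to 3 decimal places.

0.444

Pairwise Hamming distances:
  K231 vs K72: 9
  K231 vs K307: 8
  K231 vs K377: 9
  K72 vs K307: 15
  K72 vs K377: 11
  K307 vs K377: 13
The smallest is 8 mismatches, between K231 and K307; p = 8/18 = 0.444.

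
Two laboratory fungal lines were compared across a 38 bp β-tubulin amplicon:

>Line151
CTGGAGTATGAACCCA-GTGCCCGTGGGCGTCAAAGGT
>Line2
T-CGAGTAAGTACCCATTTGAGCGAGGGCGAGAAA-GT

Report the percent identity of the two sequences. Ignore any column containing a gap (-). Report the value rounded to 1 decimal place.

Excluding the 3 gap columns leaves 35 comparable sites.
Differing sites — 1:C/T; 3:G/C; 9:T/A; 11:A/T; 18:G/T; 21:C/A; 22:C/G; 25:T/A; 31:T/A; 32:C/G.
25 of the 35 comparable sites match, so the percent identity is 25/35 × 100 = 71.4%.

71.4%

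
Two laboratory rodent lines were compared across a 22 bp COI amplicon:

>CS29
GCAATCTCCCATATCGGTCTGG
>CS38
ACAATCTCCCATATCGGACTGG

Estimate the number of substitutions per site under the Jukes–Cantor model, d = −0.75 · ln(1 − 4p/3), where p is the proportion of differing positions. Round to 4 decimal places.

The sequences differ at positions 1 (G/A), 18 (T/A).
p = 2/22 = 0.090909.
d = −0.75 · ln(1 − (4/3)·0.090909) = −0.75 · ln(0.878788) = −0.75 · (-0.129212) = 0.0969.

0.0969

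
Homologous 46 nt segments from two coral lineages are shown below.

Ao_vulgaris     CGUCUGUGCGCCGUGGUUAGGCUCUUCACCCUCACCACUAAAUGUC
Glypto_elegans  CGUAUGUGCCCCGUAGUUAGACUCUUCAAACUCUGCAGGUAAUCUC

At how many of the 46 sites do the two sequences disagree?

Differing sites — 4:C/A; 10:G/C; 15:G/A; 21:G/A; 29:C/A; 30:C/A; 34:A/U; 35:C/G; 38:C/G; 39:U/G; 40:A/U; 44:G/C.
That gives 12 mismatches out of 46 aligned sites, so the Hamming distance is 12.

12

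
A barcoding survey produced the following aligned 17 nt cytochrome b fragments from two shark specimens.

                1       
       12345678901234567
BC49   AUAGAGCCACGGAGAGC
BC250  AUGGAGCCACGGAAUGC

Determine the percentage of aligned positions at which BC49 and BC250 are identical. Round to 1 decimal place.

The sequences differ at positions 3 (A/G), 14 (G/A), 15 (A/U).
14 of the 17 sites match, so the percent identity is 14/17 × 100 = 82.4%.

82.4%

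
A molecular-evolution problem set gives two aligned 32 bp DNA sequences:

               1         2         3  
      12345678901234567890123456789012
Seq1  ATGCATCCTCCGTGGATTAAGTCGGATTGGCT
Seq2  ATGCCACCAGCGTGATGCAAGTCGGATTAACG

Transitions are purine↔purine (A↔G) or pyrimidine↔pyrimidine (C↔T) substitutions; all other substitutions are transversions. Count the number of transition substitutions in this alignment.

4

Differing sites — 5:A/C (Tv); 6:T/A (Tv); 9:T/A (Tv); 10:C/G (Tv); 15:G/A (Ti); 16:A/T (Tv); 17:T/G (Tv); 18:T/C (Ti); 29:G/A (Ti); 30:G/A (Ti); 32:T/G (Tv).
Of the 11 differences, 4 transitions and 7 transversions, so the answer is 4.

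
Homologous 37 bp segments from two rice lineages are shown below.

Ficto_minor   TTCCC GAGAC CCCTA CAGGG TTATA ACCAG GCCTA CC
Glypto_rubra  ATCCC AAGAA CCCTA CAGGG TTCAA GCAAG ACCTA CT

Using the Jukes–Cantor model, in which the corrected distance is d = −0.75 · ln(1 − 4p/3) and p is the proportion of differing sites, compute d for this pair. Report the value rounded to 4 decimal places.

0.2940

Mismatches occur at site 1 (T→A), site 6 (G→A), site 10 (C→A), site 23 (A→C), site 24 (T→A), site 26 (A→G), site 28 (C→A), site 31 (G→A), site 37 (C→T).
p = 9/37 = 0.243243.
d = −0.75 · ln(1 − (4/3)·0.243243) = −0.75 · ln(0.675676) = −0.75 · (-0.392042) = 0.2940.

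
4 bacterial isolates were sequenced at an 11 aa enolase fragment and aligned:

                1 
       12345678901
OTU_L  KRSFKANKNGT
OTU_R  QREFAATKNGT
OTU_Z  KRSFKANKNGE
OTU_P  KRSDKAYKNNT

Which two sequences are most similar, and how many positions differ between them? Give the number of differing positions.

Pairwise Hamming distances:
  OTU_L vs OTU_R: 4
  OTU_L vs OTU_Z: 1
  OTU_L vs OTU_P: 3
  OTU_R vs OTU_Z: 5
  OTU_R vs OTU_P: 6
  OTU_Z vs OTU_P: 4
The smallest is 1, between OTU_L and OTU_Z.

1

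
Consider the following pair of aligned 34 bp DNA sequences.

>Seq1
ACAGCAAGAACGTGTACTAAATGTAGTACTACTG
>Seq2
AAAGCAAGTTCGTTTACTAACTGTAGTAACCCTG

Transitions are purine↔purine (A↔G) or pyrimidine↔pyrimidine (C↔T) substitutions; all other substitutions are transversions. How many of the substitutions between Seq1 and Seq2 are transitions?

The sequences differ at positions 2 (C/A, transversion), 9 (A/T, transversion), 10 (A/T, transversion), 14 (G/T, transversion), 21 (A/C, transversion), 29 (C/A, transversion), 30 (T/C, transition), 31 (A/C, transversion).
Of the 8 differences, 1 transition and 7 transversions, so the answer is 1.

1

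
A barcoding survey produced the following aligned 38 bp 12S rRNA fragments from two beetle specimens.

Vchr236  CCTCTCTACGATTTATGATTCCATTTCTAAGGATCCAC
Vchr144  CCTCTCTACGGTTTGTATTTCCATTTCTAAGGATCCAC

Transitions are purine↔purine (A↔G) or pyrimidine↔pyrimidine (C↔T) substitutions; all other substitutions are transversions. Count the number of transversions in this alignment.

The sequences differ at positions 11 (A/G, transition), 15 (A/G, transition), 17 (G/A, transition), 18 (A/T, transversion).
Of the 4 differences, 3 transitions and 1 transversion, so the answer is 1.

1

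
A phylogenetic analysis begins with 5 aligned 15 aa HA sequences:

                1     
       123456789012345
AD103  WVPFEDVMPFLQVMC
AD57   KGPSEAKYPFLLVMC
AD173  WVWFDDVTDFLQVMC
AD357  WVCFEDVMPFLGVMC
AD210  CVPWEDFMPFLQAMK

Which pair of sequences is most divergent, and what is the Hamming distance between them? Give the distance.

10

Pairwise Hamming distances:
  AD103 vs AD57: 7
  AD103 vs AD173: 4
  AD103 vs AD357: 2
  AD103 vs AD210: 5
  AD57 vs AD173: 10
  AD57 vs AD357: 8
  AD57 vs AD210: 9
  AD173 vs AD357: 5
  AD173 vs AD210: 9
  AD357 vs AD210: 7
The largest is 10, between AD57 and AD173.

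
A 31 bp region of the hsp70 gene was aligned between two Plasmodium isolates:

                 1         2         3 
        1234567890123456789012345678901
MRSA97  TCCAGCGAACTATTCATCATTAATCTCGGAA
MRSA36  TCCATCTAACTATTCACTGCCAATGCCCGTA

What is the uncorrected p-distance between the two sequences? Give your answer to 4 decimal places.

The sequences differ at positions 5 (G/T), 7 (G/T), 17 (T/C), 18 (C/T), 19 (A/G), 20 (T/C), 21 (T/C), 25 (C/G), 26 (T/C), 28 (G/C), 30 (A/T).
There are 11 differences over 31 sites, so p = 11/31 = 0.3548.

0.3548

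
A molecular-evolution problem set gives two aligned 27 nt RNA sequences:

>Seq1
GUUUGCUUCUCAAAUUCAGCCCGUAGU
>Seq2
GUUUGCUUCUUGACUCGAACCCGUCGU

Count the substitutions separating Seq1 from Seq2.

7

Mismatches occur at site 11 (C→U), site 12 (A→G), site 14 (A→C), site 16 (U→C), site 17 (C→G), site 19 (G→A), site 25 (A→C).
That gives 7 mismatches out of 27 aligned sites, so the Hamming distance is 7.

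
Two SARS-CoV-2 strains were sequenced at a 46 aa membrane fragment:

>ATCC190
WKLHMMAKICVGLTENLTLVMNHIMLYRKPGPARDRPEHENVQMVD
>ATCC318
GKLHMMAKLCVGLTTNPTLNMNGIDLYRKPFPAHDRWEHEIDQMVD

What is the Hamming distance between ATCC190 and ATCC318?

Differing sites — 1:W/G; 9:I/L; 15:E/T; 17:L/P; 20:V/N; 23:H/G; 25:M/D; 31:G/F; 34:R/H; 37:P/W; 41:N/I; 42:V/D.
That gives 12 mismatches out of 46 aligned sites, so the Hamming distance is 12.

12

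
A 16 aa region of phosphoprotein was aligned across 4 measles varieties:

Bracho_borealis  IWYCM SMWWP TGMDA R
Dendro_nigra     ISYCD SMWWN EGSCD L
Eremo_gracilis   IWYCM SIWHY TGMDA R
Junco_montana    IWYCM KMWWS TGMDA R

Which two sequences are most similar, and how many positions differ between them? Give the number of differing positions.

2

Pairwise Hamming distances:
  Bracho_borealis vs Dendro_nigra: 8
  Bracho_borealis vs Eremo_gracilis: 3
  Bracho_borealis vs Junco_montana: 2
  Dendro_nigra vs Eremo_gracilis: 10
  Dendro_nigra vs Junco_montana: 9
  Eremo_gracilis vs Junco_montana: 4
The smallest is 2, between Bracho_borealis and Junco_montana.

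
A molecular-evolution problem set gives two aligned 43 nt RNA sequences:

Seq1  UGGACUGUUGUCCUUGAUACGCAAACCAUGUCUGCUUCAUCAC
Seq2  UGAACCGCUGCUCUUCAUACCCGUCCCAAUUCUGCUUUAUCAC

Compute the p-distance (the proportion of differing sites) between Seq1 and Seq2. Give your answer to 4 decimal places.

Differing sites — 3:G/A; 6:U/C; 8:U/C; 11:U/C; 12:C/U; 16:G/C; 21:G/C; 23:A/G; 24:A/U; 25:A/C; 29:U/A; 30:G/U; 38:C/U.
There are 13 differences over 43 sites, so p = 13/43 = 0.3023.

0.3023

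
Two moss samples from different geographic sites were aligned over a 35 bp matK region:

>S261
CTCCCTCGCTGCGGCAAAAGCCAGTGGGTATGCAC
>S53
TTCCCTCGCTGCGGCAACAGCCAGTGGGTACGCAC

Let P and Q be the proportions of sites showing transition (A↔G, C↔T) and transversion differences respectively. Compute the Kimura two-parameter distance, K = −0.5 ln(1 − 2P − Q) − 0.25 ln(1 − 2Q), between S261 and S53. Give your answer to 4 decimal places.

Differing sites — 1:C/T (Ti); 18:A/C (Tv); 31:T/C (Ti).
Of the 3 differences, 2 transitions and 1 transversion over 35 sites: P = 2/35 = 0.057143, Q = 1/35 = 0.028571.
d = −0.5·ln(0.857143) − 0.25·ln(0.942858) = −0.5·(-0.154151) − 0.25·(-0.058840) = 0.0918.

0.0918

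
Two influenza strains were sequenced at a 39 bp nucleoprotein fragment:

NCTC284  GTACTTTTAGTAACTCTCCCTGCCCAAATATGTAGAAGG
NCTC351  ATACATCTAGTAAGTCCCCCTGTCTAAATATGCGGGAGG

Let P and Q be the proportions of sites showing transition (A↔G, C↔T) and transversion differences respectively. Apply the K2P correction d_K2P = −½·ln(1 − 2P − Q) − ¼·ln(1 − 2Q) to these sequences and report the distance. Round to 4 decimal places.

Differing sites — 1:G/A (Ti); 5:T/A (Tv); 7:T/C (Ti); 14:C/G (Tv); 17:T/C (Ti); 23:C/T (Ti); 25:C/T (Ti); 33:T/C (Ti); 34:A/G (Ti); 36:A/G (Ti).
Of the 10 differences, 8 transitions and 2 transversions over 39 sites: P = 8/39 = 0.205128, Q = 2/39 = 0.051282.
d = −0.5·ln(0.538462) − 0.25·ln(0.897436) = −0.5·(-0.619038) − 0.25·(-0.108213) = 0.3366.

0.3366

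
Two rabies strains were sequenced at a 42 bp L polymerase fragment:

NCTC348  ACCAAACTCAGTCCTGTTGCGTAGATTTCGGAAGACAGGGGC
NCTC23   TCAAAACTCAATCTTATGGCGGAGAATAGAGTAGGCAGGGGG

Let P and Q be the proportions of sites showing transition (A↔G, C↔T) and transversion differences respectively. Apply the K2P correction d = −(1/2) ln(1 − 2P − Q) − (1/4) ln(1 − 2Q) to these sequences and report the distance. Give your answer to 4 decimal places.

0.4410

Mismatches occur at site 1 (A↔T, transversion), site 3 (C↔A, transversion), site 11 (G↔A, transition), site 14 (C↔T, transition), site 16 (G↔A, transition), site 18 (T↔G, transversion), site 22 (T↔G, transversion), site 26 (T↔A, transversion), site 28 (T↔A, transversion), site 29 (C↔G, transversion), site 30 (G↔A, transition), site 32 (A↔T, transversion), site 35 (A↔G, transition), site 42 (C↔G, transversion).
Of the 14 differences, 5 transitions and 9 transversions over 42 sites: P = 5/42 = 0.119048, Q = 9/42 = 0.214286.
d = −0.5·ln(0.547618) − 0.25·ln(0.571428) = −0.5·(-0.602177) − 0.25·(-0.559617) = 0.4410.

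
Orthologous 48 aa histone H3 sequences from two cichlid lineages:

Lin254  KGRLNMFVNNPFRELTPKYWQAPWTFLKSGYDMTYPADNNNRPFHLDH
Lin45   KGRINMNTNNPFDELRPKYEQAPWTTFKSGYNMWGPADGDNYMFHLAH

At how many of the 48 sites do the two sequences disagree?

Differing sites — 4:L/I; 7:F/N; 8:V/T; 13:R/D; 16:T/R; 20:W/E; 26:F/T; 27:L/F; 32:D/N; 34:T/W; 35:Y/G; 39:N/G; 40:N/D; 42:R/Y; 43:P/M; 47:D/A.
That gives 16 mismatches out of 48 aligned sites, so the Hamming distance is 16.

16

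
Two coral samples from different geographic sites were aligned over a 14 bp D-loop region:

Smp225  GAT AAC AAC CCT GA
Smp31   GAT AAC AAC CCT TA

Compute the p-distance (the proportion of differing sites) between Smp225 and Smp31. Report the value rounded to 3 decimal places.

0.071

Differing sites — 13:G/T.
There are 1 differences over 14 sites, so p = 1/14 = 0.071.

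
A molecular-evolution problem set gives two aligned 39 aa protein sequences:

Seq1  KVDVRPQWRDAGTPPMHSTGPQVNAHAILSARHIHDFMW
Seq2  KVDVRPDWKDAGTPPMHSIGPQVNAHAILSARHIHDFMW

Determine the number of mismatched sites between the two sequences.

Mismatches occur at site 7 (Q/D), site 9 (R/K), site 19 (T/I).
That gives 3 mismatches out of 39 aligned sites, so the Hamming distance is 3.

3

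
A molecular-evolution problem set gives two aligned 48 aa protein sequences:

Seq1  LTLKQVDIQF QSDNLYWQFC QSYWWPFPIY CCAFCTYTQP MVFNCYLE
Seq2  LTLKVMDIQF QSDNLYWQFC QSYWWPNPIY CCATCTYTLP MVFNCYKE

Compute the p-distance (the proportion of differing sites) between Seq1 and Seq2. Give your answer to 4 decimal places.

Mismatches occur at site 5 (Q↔V), site 6 (V↔M), site 27 (F↔N), site 34 (F↔T), site 39 (Q↔L), site 47 (L↔K).
There are 6 differences over 48 sites, so p = 6/48 = 0.1250.

0.1250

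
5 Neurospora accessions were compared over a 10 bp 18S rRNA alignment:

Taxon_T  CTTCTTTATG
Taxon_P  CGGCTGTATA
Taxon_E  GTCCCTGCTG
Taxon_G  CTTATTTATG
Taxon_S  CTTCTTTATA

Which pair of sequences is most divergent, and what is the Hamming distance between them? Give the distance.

8

Pairwise Hamming distances:
  Taxon_T vs Taxon_P: 4
  Taxon_T vs Taxon_E: 5
  Taxon_T vs Taxon_G: 1
  Taxon_T vs Taxon_S: 1
  Taxon_P vs Taxon_E: 8
  Taxon_P vs Taxon_G: 5
  Taxon_P vs Taxon_S: 3
  Taxon_E vs Taxon_G: 6
  Taxon_E vs Taxon_S: 6
  Taxon_G vs Taxon_S: 2
The largest is 8, between Taxon_P and Taxon_E.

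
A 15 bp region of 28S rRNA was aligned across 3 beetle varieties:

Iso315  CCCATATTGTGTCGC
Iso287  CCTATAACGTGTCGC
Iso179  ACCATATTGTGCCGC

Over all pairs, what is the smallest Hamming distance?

2

Pairwise Hamming distances:
  Iso315 vs Iso287: 3
  Iso315 vs Iso179: 2
  Iso287 vs Iso179: 5
The smallest is 2, between Iso315 and Iso179.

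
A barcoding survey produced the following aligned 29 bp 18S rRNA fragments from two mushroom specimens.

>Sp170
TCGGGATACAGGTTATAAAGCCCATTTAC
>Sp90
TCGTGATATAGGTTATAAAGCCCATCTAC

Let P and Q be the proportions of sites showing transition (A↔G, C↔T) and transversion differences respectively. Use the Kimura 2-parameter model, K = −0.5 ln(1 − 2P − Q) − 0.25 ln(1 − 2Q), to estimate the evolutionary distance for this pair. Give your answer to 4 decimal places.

Differing sites — 4:G/T (Tv); 9:C/T (Ti); 26:T/C (Ti).
Of the 3 differences, 2 transitions and 1 transversion over 29 sites: P = 2/29 = 0.068966, Q = 1/29 = 0.034483.
d = −0.5·ln(0.827585) − 0.25·ln(0.931034) = −0.5·(-0.189243) − 0.25·(-0.071459) = 0.1125.

0.1125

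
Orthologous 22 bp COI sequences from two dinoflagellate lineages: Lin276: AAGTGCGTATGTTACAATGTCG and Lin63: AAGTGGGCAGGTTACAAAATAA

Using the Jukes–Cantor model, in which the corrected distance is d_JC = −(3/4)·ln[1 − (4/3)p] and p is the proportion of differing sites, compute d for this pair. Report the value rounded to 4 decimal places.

Mismatches occur at site 6 (C↔G), site 8 (T↔C), site 10 (T↔G), site 18 (T↔A), site 19 (G↔A), site 21 (C↔A), site 22 (G↔A).
p = 7/22 = 0.318182.
d = −0.75 · ln(1 − (4/3)·0.318182) = −0.75 · ln(0.575757) = −0.75 · (-0.552070) = 0.4141.

0.4141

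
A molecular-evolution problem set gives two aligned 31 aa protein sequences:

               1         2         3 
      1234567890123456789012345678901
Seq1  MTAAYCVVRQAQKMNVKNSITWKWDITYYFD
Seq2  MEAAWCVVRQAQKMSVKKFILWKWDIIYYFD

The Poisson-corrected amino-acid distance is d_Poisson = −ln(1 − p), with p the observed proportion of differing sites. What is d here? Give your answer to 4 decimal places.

Differing sites — 2:T/E; 5:Y/W; 15:N/S; 18:N/K; 19:S/F; 21:T/L; 27:T/I.
p = 7/31 = 0.225806.
d = −ln(1 − 0.225806) = −ln(0.774194) = 0.2559.

0.2559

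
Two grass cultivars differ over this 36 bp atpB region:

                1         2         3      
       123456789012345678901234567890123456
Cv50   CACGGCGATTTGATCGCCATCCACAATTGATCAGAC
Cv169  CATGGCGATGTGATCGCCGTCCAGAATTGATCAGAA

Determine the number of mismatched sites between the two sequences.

Differing sites — 3:C/T; 10:T/G; 19:A/G; 24:C/G; 36:C/A.
That gives 5 mismatches out of 36 aligned sites, so the Hamming distance is 5.

5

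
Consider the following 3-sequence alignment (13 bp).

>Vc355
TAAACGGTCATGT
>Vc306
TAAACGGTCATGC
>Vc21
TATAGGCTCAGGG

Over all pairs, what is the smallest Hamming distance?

Pairwise Hamming distances:
  Vc355 vs Vc306: 1
  Vc355 vs Vc21: 5
  Vc306 vs Vc21: 5
The smallest is 1, between Vc355 and Vc306.

1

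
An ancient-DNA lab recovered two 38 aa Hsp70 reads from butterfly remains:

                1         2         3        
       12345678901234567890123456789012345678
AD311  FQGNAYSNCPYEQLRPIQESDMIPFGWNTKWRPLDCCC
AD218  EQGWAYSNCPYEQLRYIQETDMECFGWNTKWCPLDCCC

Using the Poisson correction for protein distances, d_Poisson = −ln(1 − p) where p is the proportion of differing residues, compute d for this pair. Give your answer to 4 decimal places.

0.2036

Mismatches occur at site 1 (F→E), site 4 (N→W), site 16 (P→Y), site 20 (S→T), site 23 (I→E), site 24 (P→C), site 32 (R→C).
p = 7/38 = 0.184211.
d = −ln(1 − 0.184211) = −ln(0.815789) = 0.2036.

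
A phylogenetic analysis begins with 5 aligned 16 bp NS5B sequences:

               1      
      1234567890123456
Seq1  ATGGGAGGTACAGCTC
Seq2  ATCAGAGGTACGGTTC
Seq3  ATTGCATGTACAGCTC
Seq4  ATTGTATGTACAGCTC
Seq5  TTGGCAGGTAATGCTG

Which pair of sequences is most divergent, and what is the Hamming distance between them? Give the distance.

Pairwise Hamming distances:
  Seq1 vs Seq2: 4
  Seq1 vs Seq3: 3
  Seq1 vs Seq4: 3
  Seq1 vs Seq5: 5
  Seq2 vs Seq3: 6
  Seq2 vs Seq4: 6
  Seq2 vs Seq5: 8
  Seq3 vs Seq4: 1
  Seq3 vs Seq5: 6
  Seq4 vs Seq5: 7
The largest is 8, between Seq2 and Seq5.

8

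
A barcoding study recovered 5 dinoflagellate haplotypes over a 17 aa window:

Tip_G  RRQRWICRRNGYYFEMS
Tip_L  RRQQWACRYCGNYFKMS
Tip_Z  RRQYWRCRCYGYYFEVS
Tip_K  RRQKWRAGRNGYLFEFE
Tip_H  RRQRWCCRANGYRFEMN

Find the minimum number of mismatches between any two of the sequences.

4

Pairwise Hamming distances:
  Tip_G vs Tip_L: 6
  Tip_G vs Tip_Z: 5
  Tip_G vs Tip_K: 7
  Tip_G vs Tip_H: 4
  Tip_L vs Tip_Z: 7
  Tip_L vs Tip_K: 11
  Tip_L vs Tip_H: 8
  Tip_Z vs Tip_K: 8
  Tip_Z vs Tip_H: 7
  Tip_K vs Tip_H: 8
The smallest is 4, between Tip_G and Tip_H.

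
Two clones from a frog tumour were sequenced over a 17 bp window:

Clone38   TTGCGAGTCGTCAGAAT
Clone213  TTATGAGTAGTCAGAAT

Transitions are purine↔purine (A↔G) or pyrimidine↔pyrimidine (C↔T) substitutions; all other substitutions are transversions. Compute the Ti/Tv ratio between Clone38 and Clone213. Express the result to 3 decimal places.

The sequences differ at positions 3 (G/A, transition), 4 (C/T, transition), 9 (C/A, transversion).
Of the 3 differences, 2 transitions and 1 transversion, so Ti/Tv = 2/1 = 2.000.

2.000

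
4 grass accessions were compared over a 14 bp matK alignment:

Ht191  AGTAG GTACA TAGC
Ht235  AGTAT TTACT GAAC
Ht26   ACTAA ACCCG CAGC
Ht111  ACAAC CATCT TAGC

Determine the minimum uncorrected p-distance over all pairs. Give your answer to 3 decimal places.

Pairwise Hamming distances:
  Ht191 vs Ht235: 5
  Ht191 vs Ht26: 7
  Ht191 vs Ht111: 7
  Ht235 vs Ht26: 8
  Ht235 vs Ht111: 8
  Ht26 vs Ht111: 7
The smallest is 5 mismatches, between Ht191 and Ht235; p = 5/14 = 0.357.

0.357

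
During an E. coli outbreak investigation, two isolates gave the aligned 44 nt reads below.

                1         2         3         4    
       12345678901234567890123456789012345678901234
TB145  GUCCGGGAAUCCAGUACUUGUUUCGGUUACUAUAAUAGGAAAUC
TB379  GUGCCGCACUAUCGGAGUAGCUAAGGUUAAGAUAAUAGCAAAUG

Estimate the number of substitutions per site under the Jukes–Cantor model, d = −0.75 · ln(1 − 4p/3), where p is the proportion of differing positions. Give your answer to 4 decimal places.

0.5429

Mismatches occur at site 3 (C↔G), site 5 (G↔C), site 7 (G↔C), site 9 (A↔C), site 11 (C↔A), site 12 (C↔U), site 13 (A↔C), site 15 (U↔G), site 17 (C↔G), site 19 (U↔A), site 21 (U↔C), site 23 (U↔A), site 24 (C↔A), site 30 (C↔A), site 31 (U↔G), site 39 (G↔C), site 44 (C↔G).
p = 17/44 = 0.386364.
d = −0.75 · ln(1 − (4/3)·0.386364) = −0.75 · ln(0.484848) = −0.75 · (-0.723920) = 0.5429.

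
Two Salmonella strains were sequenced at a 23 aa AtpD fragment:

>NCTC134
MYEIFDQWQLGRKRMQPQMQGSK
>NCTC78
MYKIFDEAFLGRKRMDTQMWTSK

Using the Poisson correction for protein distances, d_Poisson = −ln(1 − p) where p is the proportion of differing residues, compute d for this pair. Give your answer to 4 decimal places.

Mismatches occur at site 3 (E↔K), site 7 (Q↔E), site 8 (W↔A), site 9 (Q↔F), site 16 (Q↔D), site 17 (P↔T), site 20 (Q↔W), site 21 (G↔T).
p = 8/23 = 0.347826.
d = −ln(1 − 0.347826) = −ln(0.652174) = 0.4274.

0.4274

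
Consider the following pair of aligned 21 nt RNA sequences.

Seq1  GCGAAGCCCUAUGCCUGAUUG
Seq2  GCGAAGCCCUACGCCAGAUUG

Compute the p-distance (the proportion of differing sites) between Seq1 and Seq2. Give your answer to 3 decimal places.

0.095

The sequences differ at positions 12 (U/C), 16 (U/A).
There are 2 differences over 21 sites, so p = 2/21 = 0.095.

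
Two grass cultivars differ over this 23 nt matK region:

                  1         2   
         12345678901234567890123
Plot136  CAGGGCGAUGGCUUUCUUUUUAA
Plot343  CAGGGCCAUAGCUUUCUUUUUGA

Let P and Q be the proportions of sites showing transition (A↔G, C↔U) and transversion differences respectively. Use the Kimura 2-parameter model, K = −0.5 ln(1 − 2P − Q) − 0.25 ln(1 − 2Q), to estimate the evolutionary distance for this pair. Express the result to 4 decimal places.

0.1453

Mismatches occur at site 7 (G/C, transversion), site 10 (G/A, transition), site 22 (A/G, transition).
Of the 3 differences, 2 transitions and 1 transversion over 23 sites: P = 2/23 = 0.086957, Q = 1/23 = 0.043478.
d = −0.5·ln(0.782608) − 0.25·ln(0.913044) = −0.5·(-0.245123) − 0.25·(-0.090971) = 0.1453.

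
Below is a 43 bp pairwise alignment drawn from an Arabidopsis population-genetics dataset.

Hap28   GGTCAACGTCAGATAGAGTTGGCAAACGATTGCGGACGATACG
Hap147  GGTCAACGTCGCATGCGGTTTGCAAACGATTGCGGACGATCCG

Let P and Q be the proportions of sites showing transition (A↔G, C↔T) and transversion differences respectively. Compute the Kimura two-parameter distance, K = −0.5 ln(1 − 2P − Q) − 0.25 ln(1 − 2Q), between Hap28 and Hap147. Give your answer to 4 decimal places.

0.1838

Differing sites — 11:A/G (Ti); 12:G/C (Tv); 15:A/G (Ti); 16:G/C (Tv); 17:A/G (Ti); 21:G/T (Tv); 41:A/C (Tv).
Of the 7 differences, 3 transitions and 4 transversions over 43 sites: P = 3/43 = 0.069767, Q = 4/43 = 0.093023.
d = −0.5·ln(0.767443) − 0.25·ln(0.813954) = −0.5·(-0.264691) − 0.25·(-0.205851) = 0.1838.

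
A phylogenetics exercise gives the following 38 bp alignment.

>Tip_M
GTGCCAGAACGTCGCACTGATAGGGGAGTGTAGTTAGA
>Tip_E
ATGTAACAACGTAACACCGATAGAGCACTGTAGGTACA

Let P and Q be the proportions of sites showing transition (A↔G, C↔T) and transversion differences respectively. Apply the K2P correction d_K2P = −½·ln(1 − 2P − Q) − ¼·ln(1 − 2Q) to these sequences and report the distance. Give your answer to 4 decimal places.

0.4114

Mismatches occur at site 1 (G↔A, transition), site 4 (C↔T, transition), site 5 (C↔A, transversion), site 7 (G↔C, transversion), site 13 (C↔A, transversion), site 14 (G↔A, transition), site 18 (T↔C, transition), site 24 (G↔A, transition), site 26 (G↔C, transversion), site 28 (G↔C, transversion), site 34 (T↔G, transversion), site 37 (G↔C, transversion).
Of the 12 differences, 5 transitions and 7 transversions over 38 sites: P = 5/38 = 0.131579, Q = 7/38 = 0.184211.
d = −0.5·ln(0.552631) − 0.25·ln(0.631578) = −0.5·(-0.593065) − 0.25·(-0.459534) = 0.4114.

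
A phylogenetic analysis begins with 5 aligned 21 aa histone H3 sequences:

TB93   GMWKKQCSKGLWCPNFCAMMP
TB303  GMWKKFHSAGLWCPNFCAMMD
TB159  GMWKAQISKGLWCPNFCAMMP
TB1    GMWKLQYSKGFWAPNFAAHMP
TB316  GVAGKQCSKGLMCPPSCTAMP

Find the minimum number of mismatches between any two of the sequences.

Pairwise Hamming distances:
  TB93 vs TB303: 4
  TB93 vs TB159: 2
  TB93 vs TB1: 6
  TB93 vs TB316: 8
  TB303 vs TB159: 5
  TB303 vs TB1: 9
  TB303 vs TB316: 12
  TB159 vs TB1: 6
  TB159 vs TB316: 10
  TB1 vs TB316: 13
The smallest is 2, between TB93 and TB159.

2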